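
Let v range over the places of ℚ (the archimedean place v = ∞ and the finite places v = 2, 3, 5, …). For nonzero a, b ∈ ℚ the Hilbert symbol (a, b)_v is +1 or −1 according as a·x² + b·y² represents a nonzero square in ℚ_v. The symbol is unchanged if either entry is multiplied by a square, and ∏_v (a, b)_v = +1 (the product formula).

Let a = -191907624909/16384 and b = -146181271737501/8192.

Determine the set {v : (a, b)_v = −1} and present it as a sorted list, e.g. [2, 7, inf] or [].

[3, 11, 13, inf]

(a, b) ≡ (-741, -858) mod (ℚ^×)²; places V = {2, 3, 7, 11, 13, 19, ∞}.
(a,b)_∞: sgn(-741)=−, sgn(-858)=−, so -1.
(a,b)_11: α=4, u≡8; β=3, v≡7 (mod 11); (8|11)=-1, (7|11)=-1; sign (−1)^0·-1^3·-1^4 = -1.
(a,b)_3: α=1, u≡2; β=3, v≡2 (mod 3); (2|3)=-1, (2|3)=-1; sign (−1)^1·-1^3·-1^1 = -1.
(a,b)_7: α=2, u≡4; β=4, v≡6 (mod 7); (4|7)=+1, (6|7)=-1; sign (−1)^0·+1^4·-1^2 = +1.
(a,b)_19: α=3, u≡2; β=4, v≡17 (mod 19); (2|19)=-1, (17|19)=+1; sign (−1)^0·-1^4·+1^3 = +1.
(a,b)_13: α=1, u≡2; β=1, v≡12 (mod 13); (2|13)=-1, (12|13)=+1; sign (−1)^0·-1^1·+1^1 = -1.
(a,b)_2: α=-14, β=-13; u≡3, v≡3 (mod 8); ε(u)ε(v)=1·1, αω(v)=-14·1, βω(u)=-13·1; sum ≡ 0  ⇒  +1.
|Ram(-741, -858)| = 4, even; anisotropic at {3, 11, 13, ∞}.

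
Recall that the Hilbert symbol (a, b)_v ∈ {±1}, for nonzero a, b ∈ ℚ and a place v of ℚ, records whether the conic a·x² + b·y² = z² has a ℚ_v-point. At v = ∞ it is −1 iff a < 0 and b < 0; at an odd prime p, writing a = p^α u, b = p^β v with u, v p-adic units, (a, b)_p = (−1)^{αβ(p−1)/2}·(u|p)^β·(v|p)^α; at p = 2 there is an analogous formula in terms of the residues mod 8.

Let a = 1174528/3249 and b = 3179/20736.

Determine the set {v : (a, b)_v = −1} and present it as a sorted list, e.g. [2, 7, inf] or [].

[2, 31]

(a, b) ≡ (1147, 11) mod (ℚ^×)²; places V = {2, 3, 11, 17, 19, 31, 37, ∞}.
(a,b)_37: α=1, u≡32; β=0, v≡16 (mod 37); (32|37)=-1, (16|37)=+1; sign (−1)^0·-1^0·+1^1 = +1.
(a,b)_3: α=-2, u≡1; β=-4, v≡2 (mod 3); (1|3)=+1, (2|3)=-1; sign (−1)^0·+1^-4·-1^-2 = +1.
(a,b)_11: α=0, u≡9; β=1, v≡3 (mod 11); (9|11)=+1, (3|11)=+1; sign (−1)^0·+1^1·+1^0 = +1.
(a,b)_31: α=1, u≡30; β=0, v≡15 (mod 31); (30|31)=-1, (15|31)=-1; sign (−1)^0·-1^0·-1^1 = -1.
(a,b)_2: α=10, β=-8; u≡3, v≡3 (mod 8); ε(u)ε(v)=1·1, αω(v)=10·1, βω(u)=-8·1; sum ≡ 1  ⇒  -1.
(a,b)_19: α=-2, u≡9; β=0, v≡9 (mod 19); (9|19)=+1, (9|19)=+1; sign (−1)^0·+1^0·+1^-2 = +1.
(a,b)_∞: sgn(1147)=+, sgn(11)=+, so +1.
(a,b)_17: α=0, u≡16; β=2, v≡10 (mod 17); (16|17)=+1, (10|17)=-1; sign (−1)^0·+1^2·-1^0 = +1.
(1147, 11 / ℚ) ramifies at {2, 31}: a division algebra.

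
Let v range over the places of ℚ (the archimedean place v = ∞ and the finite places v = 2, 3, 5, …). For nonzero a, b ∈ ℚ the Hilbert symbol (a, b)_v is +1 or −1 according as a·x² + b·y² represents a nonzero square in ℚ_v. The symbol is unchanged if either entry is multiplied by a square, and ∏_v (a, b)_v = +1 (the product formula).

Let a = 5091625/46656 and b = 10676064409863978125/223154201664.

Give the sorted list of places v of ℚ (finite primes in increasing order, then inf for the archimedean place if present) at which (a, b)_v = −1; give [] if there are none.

[7, 11, 13, 17]

Mod squares: a ≡ 385, b ≡ 85085. Check v ∈ {∞, 2, 3, 5, 7, 11, 13, 17, 23}.
v=∞: 385 > 0 and 85085 > 0  ⇒  (a,b)_∞ = +1.
v=3: a=3^-6·(≡1), b=3^-20·(≡2) mod 3; (1|3)=+1, (2|3)=-1; (−1)^{-6·-20·1}·(+1)^-20·(-1)^-6 = +1.
v=5: a=5^3·(≡3), b=5^5·(≡2) mod 5; (3|5)=-1, (2|5)=-1; (−1)^{3·5·2}·(-1)^5·(-1)^3 = +1.
v=17: a=17^0·(≡5), b=17^1·(≡5) mod 17; (5|17)=-1, (5|17)=-1; (−1)^{0·1·8}·(-1)^1·(-1)^0 = -1.
v=23: a=23^2·(≡22), b=23^4·(≡3) mod 23; (22|23)=-1, (3|23)=+1; (−1)^{2·4·11}·(-1)^4·(+1)^2 = +1.
v=11: a=11^1·(≡10), b=11^5·(≡10) mod 11; (10|11)=-1, (10|11)=-1; (−1)^{1·5·5}·(-1)^5·(-1)^1 = -1.
v=13: a=13^0·(≡7), b=13^1·(≡5) mod 13; (7|13)=-1, (5|13)=-1; (−1)^{0·1·6}·(-1)^1·(-1)^0 = -1.
v=2: v_2(a)=-6, v_2(b)=-6; units ≡ 1, 5 (mod 8); ε·ε+αω+βω = 0·0+-6·1+-6·0 ≡ 0  ⇒  (a,b)_2 = +1.
v=7: a=7^1·(≡5), b=7^3·(≡3) mod 7; (5|7)=-1, (3|7)=-1; (−1)^{1·3·3}·(-1)^3·(-1)^1 = -1.
|Ram(385, 85085)| = 4, even; anisotropic at {7, 11, 13, 17}.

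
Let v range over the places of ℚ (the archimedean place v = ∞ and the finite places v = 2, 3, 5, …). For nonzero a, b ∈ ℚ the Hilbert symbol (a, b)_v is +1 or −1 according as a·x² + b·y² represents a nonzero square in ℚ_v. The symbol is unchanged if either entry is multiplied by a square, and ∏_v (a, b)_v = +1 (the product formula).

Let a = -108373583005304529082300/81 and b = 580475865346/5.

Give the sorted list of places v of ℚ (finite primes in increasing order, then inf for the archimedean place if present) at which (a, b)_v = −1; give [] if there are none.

(a, b) ≡ (-247, 170) mod (ℚ^×)²; places V = {2, 3, 5, 13, 17, 19, 23, 41, ∞}.
(a,b)_41: α=2, u≡33; β=0, v≡35 (mod 41); (33|41)=+1, (35|41)=-1; sign (−1)^0·+1^0·-1^2 = +1.
(a,b)_19: α=3, u≡17; β=2, v≡3 (mod 19); (17|19)=+1, (3|19)=-1; sign (−1)^0·+1^2·-1^3 = -1.
(a,b)_13: α=3, u≡11; β=2, v≡9 (mod 13); (11|13)=-1, (9|13)=+1; sign (−1)^0·-1^2·+1^3 = +1.
(a,b)_5: α=2, u≡3; β=-1, v≡1 (mod 5); (3|5)=-1, (1|5)=+1; sign (−1)^0·-1^-1·+1^2 = -1.
(a,b)_23: α=6, u≡18; β=4, v≡1 (mod 23); (18|23)=+1, (1|23)=+1; sign (−1)^0·+1^4·+1^6 = +1.
(a,b)_17: α=2, u≡1; β=1, v≡14 (mod 17); (1|17)=+1, (14|17)=-1; sign (−1)^0·+1^1·-1^2 = +1.
(a,b)_2: α=2, β=1; u≡1, v≡5 (mod 8); ε(u)ε(v)=0·0, αω(v)=2·1, βω(u)=1·0; sum ≡ 0  ⇒  +1.
(a,b)_∞: sgn(-247)=−, sgn(170)=+, so +1.
(a,b)_3: α=-4, u≡2; β=0, v≡2 (mod 3); (2|3)=-1, (2|3)=-1; sign (−1)^0·-1^0·-1^-4 = +1.
(-247, 170 / ℚ) ramifies at {5, 19}: a division algebra.

[5, 19]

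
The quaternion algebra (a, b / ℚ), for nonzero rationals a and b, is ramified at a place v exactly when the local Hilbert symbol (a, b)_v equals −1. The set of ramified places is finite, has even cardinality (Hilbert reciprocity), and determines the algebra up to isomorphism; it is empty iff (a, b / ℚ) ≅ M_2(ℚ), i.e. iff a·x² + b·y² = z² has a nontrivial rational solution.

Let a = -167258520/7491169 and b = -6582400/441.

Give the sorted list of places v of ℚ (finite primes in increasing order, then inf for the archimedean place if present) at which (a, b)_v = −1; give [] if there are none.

[2, 11, 13, inf]

Mod squares: a ≡ -1430, b ≡ -34. Check v ∈ {∞, 2, 3, 5, 7, 11, 13, 17, 19, 23}.
v=2: v_2(a)=3, v_2(b)=7; units ≡ 5, 7 (mod 8); ε·ε+αω+βω = 0·1+3·0+7·1 ≡ 1  ⇒  (a,b)_2 = -1.
v=∞: -1430 < 0 and -34 < 0  ⇒  (a,b)_∞ = -1.
v=11: a=11^1·(≡6), b=11^2·(≡6) mod 11; (6|11)=-1, (6|11)=-1; (−1)^{1·2·5}·(-1)^2·(-1)^1 = -1.
v=19: a=19^2·(≡14), b=19^0·(≡9) mod 19; (14|19)=-1, (9|19)=+1; (−1)^{2·0·9}·(-1)^0·(+1)^2 = +1.
v=5: a=5^1·(≡4), b=5^2·(≡4) mod 5; (4|5)=+1, (4|5)=+1; (−1)^{1·2·2}·(+1)^2·(+1)^1 = +1.
v=13: a=13^1·(≡6), b=13^0·(≡6) mod 13; (6|13)=-1, (6|13)=-1; (−1)^{1·0·6}·(-1)^0·(-1)^1 = -1.
v=7: a=7^-2·(≡5), b=7^-2·(≡4) mod 7; (5|7)=-1, (4|7)=+1; (−1)^{-2·-2·3}·(-1)^-2·(+1)^-2 = +1.
v=3: a=3^4·(≡1), b=3^-2·(≡2) mod 3; (1|3)=+1, (2|3)=-1; (−1)^{4·-2·1}·(+1)^-2·(-1)^4 = +1.
v=23: a=23^-2·(≡15), b=23^0·(≡4) mod 23; (15|23)=-1, (4|23)=+1; (−1)^{-2·0·11}·(-1)^0·(+1)^-2 = +1.
v=17: a=17^-2·(≡2), b=17^1·(≡8) mod 17; (2|17)=+1, (8|17)=+1; (−1)^{-2·1·8}·(+1)^1·(+1)^-2 = +1.
|Ram(-1430, -34)| = 4, even; anisotropic at {2, 11, 13, ∞}.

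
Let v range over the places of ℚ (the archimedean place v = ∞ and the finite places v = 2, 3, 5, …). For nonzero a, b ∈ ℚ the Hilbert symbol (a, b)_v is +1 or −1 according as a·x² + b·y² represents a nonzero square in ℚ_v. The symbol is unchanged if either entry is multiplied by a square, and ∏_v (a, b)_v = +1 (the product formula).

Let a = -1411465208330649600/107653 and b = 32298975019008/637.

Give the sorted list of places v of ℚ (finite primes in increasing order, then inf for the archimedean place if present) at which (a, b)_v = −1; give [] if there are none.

(a, b) ≡ (-6516107, 14911) mod (ℚ^×)²; places V = {2, 3, 5, 7, 13, 19, 23, 31, 37, ∞}.
(a,b)_19: α=3, u≡6; β=2, v≡12 (mod 19); (6|19)=+1, (12|19)=-1; sign (−1)^0·+1^2·-1^3 = -1.
(a,b)_∞: sgn(-6516107)=−, sgn(14911)=+, so +1.
(a,b)_23: α=3, u≡10; β=2, v≡14 (mod 23); (10|23)=-1, (14|23)=-1; sign (−1)^0·-1^2·-1^3 = -1.
(a,b)_5: α=2, u≡2; β=0, v≡4 (mod 5); (2|5)=-1, (4|5)=+1; sign (−1)^0·-1^0·+1^2 = +1.
(a,b)_3: α=2, u≡1; β=2, v≡1 (mod 3); (1|3)=+1, (1|3)=+1; sign (−1)^0·+1^2·+1^2 = +1.
(a,b)_2: α=16, β=14; u≡5, v≡7 (mod 8); ε(u)ε(v)=0·1, αω(v)=16·0, βω(u)=14·1; sum ≡ 0  ⇒  +1.
(a,b)_13: α=-3, u≡8; β=-1, v≡10 (mod 13); (8|13)=-1, (10|13)=+1; sign (−1)^0·-1^-1·+1^-3 = -1.
(a,b)_37: α=1, u≡30; β=1, v≡12 (mod 37); (30|37)=+1, (12|37)=+1; sign (−1)^0·+1^1·+1^1 = +1.
(a,b)_31: α=1, u≡5; β=1, v≡7 (mod 31); (5|31)=+1, (7|31)=+1; sign (−1)^1·+1^1·+1^1 = -1.
(a,b)_7: α=-2, u≡2; β=-2, v≡2 (mod 7); (2|7)=+1, (2|7)=+1; sign (−1)^0·+1^-2·+1^-2 = +1.
Ram(-6516107, 14911) = {13, 19, 23, 31}; no ℚ_13-point on the conic.

[13, 19, 23, 31]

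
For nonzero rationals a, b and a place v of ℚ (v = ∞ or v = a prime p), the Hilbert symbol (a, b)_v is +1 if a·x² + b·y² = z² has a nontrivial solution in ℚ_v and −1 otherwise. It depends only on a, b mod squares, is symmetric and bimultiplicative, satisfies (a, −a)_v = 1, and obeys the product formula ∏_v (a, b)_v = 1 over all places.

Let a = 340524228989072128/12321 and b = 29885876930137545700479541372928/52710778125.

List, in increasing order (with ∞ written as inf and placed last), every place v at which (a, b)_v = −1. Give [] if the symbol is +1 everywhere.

[2, 5, 17, 19]

(a, b) ≡ (323323, 13090) mod (ℚ^×)²; places V = {2, 3, 5, 7, 11, 13, 17, 19, 23, 37, ∞}.
(a,b)_37: α=-2, u≡15; β=-4, v≡19 (mod 37); (15|37)=-1, (19|37)=-1; sign (−1)^0·-1^-4·-1^-2 = +1.
(a,b)_19: α=1, u≡13; β=2, v≡13 (mod 19); (13|19)=-1, (13|19)=-1; sign (−1)^0·-1^2·-1^1 = -1.
(a,b)_13: α=1, u≡7; β=2, v≡12 (mod 13); (7|13)=-1, (12|13)=+1; sign (−1)^0·-1^2·+1^1 = +1.
(a,b)_2: α=8, β=11; u≡3, v≡1 (mod 8); ε(u)ε(v)=1·0, αω(v)=8·0, βω(u)=11·1; sum ≡ 1  ⇒  -1.
(a,b)_23: α=0, u≡12; β=2, v≡8 (mod 23); (12|23)=+1, (8|23)=+1; sign (−1)^0·+1^2·+1^0 = +1.
(a,b)_3: α=-2, u≡1; β=-2, v≡1 (mod 3); (1|3)=+1, (1|3)=+1; sign (−1)^0·+1^-2·+1^-2 = +1.
(a,b)_17: α=3, u≡1; β=5, v≡14 (mod 17); (1|17)=+1, (14|17)=-1; sign (−1)^0·+1^5·-1^3 = -1.
(a,b)_∞: sgn(323323)=+, sgn(13090)=+, so +1.
(a,b)_5: α=0, u≡3; β=-5, v≡2 (mod 5); (3|5)=-1, (2|5)=-1; sign (−1)^0·-1^-5·-1^0 = -1.
(a,b)_7: α=7, u≡6; β=11, v≡2 (mod 7); (6|7)=-1, (2|7)=+1; sign (−1)^1·-1^11·+1^7 = +1.
(a,b)_11: α=3, u≡3; β=5, v≡7 (mod 11); (3|11)=+1, (7|11)=-1; sign (−1)^1·+1^5·-1^3 = +1.
|Ram(323323, 13090)| = 4, even; anisotropic at {2, 5, 17, 19}.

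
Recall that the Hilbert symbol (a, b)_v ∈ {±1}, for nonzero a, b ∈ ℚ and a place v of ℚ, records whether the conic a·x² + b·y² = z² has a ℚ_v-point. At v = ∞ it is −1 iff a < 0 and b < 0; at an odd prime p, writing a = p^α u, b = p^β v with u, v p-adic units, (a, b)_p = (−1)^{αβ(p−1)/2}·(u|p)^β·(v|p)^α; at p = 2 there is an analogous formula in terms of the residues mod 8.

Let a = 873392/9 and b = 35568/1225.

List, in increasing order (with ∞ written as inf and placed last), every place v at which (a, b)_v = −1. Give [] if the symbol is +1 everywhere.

[2, 13]

Mod squares: a ≡ 323, b ≡ 247. Check v ∈ {∞, 2, 3, 5, 7, 13, 17, 19}.
v=19: a=19^1·(≡5), b=19^1·(≡18) mod 19; (5|19)=+1, (18|19)=-1; (−1)^{1·1·9}·(+1)^1·(-1)^1 = +1.
v=2: v_2(a)=4, v_2(b)=4; units ≡ 3, 7 (mod 8); ε·ε+αω+βω = 1·1+4·0+4·1 ≡ 1  ⇒  (a,b)_2 = -1.
v=13: a=13^2·(≡8), b=13^1·(≡2) mod 13; (8|13)=-1, (2|13)=-1; (−1)^{2·1·6}·(-1)^1·(-1)^2 = -1.
v=7: a=7^0·(≡1), b=7^-2·(≡2) mod 7; (1|7)=+1, (2|7)=+1; (−1)^{0·-2·3}·(+1)^-2·(+1)^0 = +1.
v=17: a=17^1·(≡4), b=17^0·(≡4) mod 17; (4|17)=+1, (4|17)=+1; (−1)^{1·0·8}·(+1)^0·(+1)^1 = +1.
v=∞: 323 > 0 and 247 > 0  ⇒  (a,b)_∞ = +1.
v=5: a=5^0·(≡3), b=5^-2·(≡2) mod 5; (3|5)=-1, (2|5)=-1; (−1)^{0·-2·2}·(-1)^-2·(-1)^0 = +1.
v=3: a=3^-2·(≡2), b=3^2·(≡1) mod 3; (2|3)=-1, (1|3)=+1; (−1)^{-2·2·1}·(-1)^2·(+1)^-2 = +1.
(323, 247 / ℚ) ramifies at {2, 13}: a division algebra.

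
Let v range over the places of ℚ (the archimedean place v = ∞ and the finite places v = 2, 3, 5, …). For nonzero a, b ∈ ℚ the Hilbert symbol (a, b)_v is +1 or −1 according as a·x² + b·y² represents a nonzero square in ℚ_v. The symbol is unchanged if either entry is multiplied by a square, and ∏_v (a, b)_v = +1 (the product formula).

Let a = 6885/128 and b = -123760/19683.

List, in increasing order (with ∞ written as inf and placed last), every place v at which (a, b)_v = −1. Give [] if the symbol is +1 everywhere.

(a, b) ≡ (170, -23205) mod (ℚ^×)²; places V = {2, 3, 5, 7, 13, 17, ∞}.
(a,b)_17: α=1, u≡11; β=1, v≡7 (mod 17); (11|17)=-1, (7|17)=-1; sign (−1)^0·-1^1·-1^1 = +1.
(a,b)_13: α=0, u≡9; β=1, v≡9 (mod 13); (9|13)=+1, (9|13)=+1; sign (−1)^0·+1^1·+1^0 = +1.
(a,b)_5: α=1, u≡4; β=1, v≡1 (mod 5); (4|5)=+1, (1|5)=+1; sign (−1)^0·+1^1·+1^1 = +1.
(a,b)_3: α=4, u≡2; β=-9, v≡2 (mod 3); (2|3)=-1, (2|3)=-1; sign (−1)^0·-1^-9·-1^4 = -1.
(a,b)_7: α=0, u≡2; β=1, v≡5 (mod 7); (2|7)=+1, (5|7)=-1; sign (−1)^0·+1^1·-1^0 = +1.
(a,b)_2: α=-7, β=4; u≡5, v≡3 (mod 8); ε(u)ε(v)=0·1, αω(v)=-7·1, βω(u)=4·1; sum ≡ 1  ⇒  -1.
(a,b)_∞: sgn(170)=+, sgn(-23205)=−, so +1.
Ram(170, -23205) = {2, 3}; no ℚ_2-point on the conic.

[2, 3]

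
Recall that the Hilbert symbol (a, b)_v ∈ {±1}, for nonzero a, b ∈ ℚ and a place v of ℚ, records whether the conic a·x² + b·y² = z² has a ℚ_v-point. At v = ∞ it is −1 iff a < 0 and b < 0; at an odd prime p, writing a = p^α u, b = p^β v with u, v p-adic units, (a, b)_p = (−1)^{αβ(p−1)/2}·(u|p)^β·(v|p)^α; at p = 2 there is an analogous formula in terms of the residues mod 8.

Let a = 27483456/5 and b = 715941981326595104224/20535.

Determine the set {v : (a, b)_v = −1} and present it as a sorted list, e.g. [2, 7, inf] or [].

(a, b) ≡ (105, 4290) mod (ℚ^×)²; places V = {2, 3, 5, 7, 11, 13, 23, 29, 37, ∞}.
(a,b)_5: α=-1, u≡1; β=-1, v≡2 (mod 5); (1|5)=+1, (2|5)=-1; sign (−1)^0·+1^-1·-1^-1 = -1.
(a,b)_29: α=0, u≡8; β=4, v≡8 (mod 29); (8|29)=-1, (8|29)=-1; sign (−1)^0·-1^4·-1^0 = +1.
(a,b)_2: α=6, β=5; u≡1, v≡1 (mod 8); ε(u)ε(v)=0·0, αω(v)=6·0, βω(u)=5·0; sum ≡ 0  ⇒  +1.
(a,b)_3: α=1, u≡2; β=-1, v≡2 (mod 3); (2|3)=-1, (2|3)=-1; sign (−1)^1·-1^-1·-1^1 = -1.
(a,b)_7: α=1, u≡4; β=0, v≡6 (mod 7); (4|7)=+1, (6|7)=-1; sign (−1)^0·+1^0·-1^1 = -1.
(a,b)_11: α=2, u≡6; β=5, v≡4 (mod 11); (6|11)=-1, (4|11)=+1; sign (−1)^0·-1^5·+1^2 = -1.
(a,b)_37: α=0, u≡23; β=-2, v≡5 (mod 37); (23|37)=-1, (5|37)=-1; sign (−1)^0·-1^-2·-1^0 = +1.
(a,b)_∞: sgn(105)=+, sgn(4290)=+, so +1.
(a,b)_23: α=0, u≡4; β=2, v≡8 (mod 23); (4|23)=+1, (8|23)=+1; sign (−1)^0·+1^2·+1^0 = +1.
(a,b)_13: α=2, u≡4; β=5, v≡2 (mod 13); (4|13)=+1, (2|13)=-1; sign (−1)^0·+1^5·-1^2 = +1.
(105, 4290 / ℚ) ramifies at {3, 5, 7, 11}: a division algebra.

[3, 5, 7, 11]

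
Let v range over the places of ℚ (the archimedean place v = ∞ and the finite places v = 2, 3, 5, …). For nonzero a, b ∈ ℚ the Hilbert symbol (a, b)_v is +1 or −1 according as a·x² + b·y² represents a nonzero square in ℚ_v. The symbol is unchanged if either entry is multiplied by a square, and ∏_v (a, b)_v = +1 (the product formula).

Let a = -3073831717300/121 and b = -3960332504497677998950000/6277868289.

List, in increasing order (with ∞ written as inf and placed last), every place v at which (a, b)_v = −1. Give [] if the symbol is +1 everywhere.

[5, inf]

(a, b) ≡ (-37, -3895) mod (ℚ^×)²; places V = {2, 3, 5, 7, 11, 13, 19, 23, 37, 41, ∞}.
(a,b)_3: α=0, u≡2; β=-2, v≡2 (mod 3); (2|3)=-1, (2|3)=-1; sign (−1)^0·-1^-2·-1^0 = +1.
(a,b)_5: α=2, u≡3; β=5, v≡4 (mod 5); (3|5)=-1, (4|5)=+1; sign (−1)^0·-1^5·+1^2 = -1.
(a,b)_2: α=2, β=4; u≡3, v≡1 (mod 8); ε(u)ε(v)=1·0, αω(v)=2·0, βω(u)=4·1; sum ≡ 0  ⇒  +1.
(a,b)_23: α=0, u≡8; β=2, v≡19 (mod 23); (8|23)=+1, (19|23)=-1; sign (−1)^0·+1^2·-1^0 = +1.
(a,b)_19: α=2, u≡1; β=3, v≡11 (mod 19); (1|19)=+1, (11|19)=+1; sign (−1)^0·+1^3·+1^2 = +1.
(a,b)_37: α=3, u≡34; β=4, v≡16 (mod 37); (34|37)=+1, (16|37)=+1; sign (−1)^0·+1^4·+1^3 = +1.
(a,b)_∞: sgn(-37)=−, sgn(-3895)=−, so -1.
(a,b)_7: α=0, u≡3; β=-8, v≡2 (mod 7); (3|7)=-1, (2|7)=+1; sign (−1)^0·-1^-8·+1^0 = +1.
(a,b)_13: α=0, u≡5; β=2, v≡7 (mod 13); (5|13)=-1, (7|13)=-1; sign (−1)^0·-1^2·-1^0 = +1.
(a,b)_41: α=2, u≡16; β=3, v≡3 (mod 41); (16|41)=+1, (3|41)=-1; sign (−1)^0·+1^3·-1^2 = +1.
(a,b)_11: α=-2, u≡8; β=-2, v≡10 (mod 11); (8|11)=-1, (10|11)=-1; sign (−1)^0·-1^-2·-1^-2 = +1.
(-37, -3895 / ℚ) ramifies at {5, ∞}: a division algebra.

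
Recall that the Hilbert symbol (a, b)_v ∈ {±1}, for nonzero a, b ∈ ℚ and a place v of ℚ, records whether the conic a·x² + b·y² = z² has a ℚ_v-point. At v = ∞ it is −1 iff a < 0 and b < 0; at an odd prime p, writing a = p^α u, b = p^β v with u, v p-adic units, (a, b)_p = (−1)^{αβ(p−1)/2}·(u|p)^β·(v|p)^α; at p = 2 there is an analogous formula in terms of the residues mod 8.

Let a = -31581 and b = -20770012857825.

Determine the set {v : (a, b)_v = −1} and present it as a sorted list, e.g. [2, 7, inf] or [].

(a, b) ≡ (-29, -17) mod (ℚ^×)²; places V = {2, 3, 5, 7, 11, 17, 29, ∞}.
(a,b)_5: α=0, u≡4; β=2, v≡2 (mod 5); (4|5)=+1, (2|5)=-1; sign (−1)^0·+1^2·-1^0 = +1.
(a,b)_29: α=1, u≡13; β=2, v≡15 (mod 29); (13|29)=+1, (15|29)=-1; sign (−1)^0·+1^2·-1^1 = -1.
(a,b)_17: α=0, u≡5; β=1, v≡9 (mod 17); (5|17)=-1, (9|17)=+1; sign (−1)^0·-1^1·+1^0 = -1.
(a,b)_3: α=2, u≡1; β=4, v≡1 (mod 3); (1|3)=+1, (1|3)=+1; sign (−1)^0·+1^4·+1^2 = +1.
(a,b)_∞: sgn(-29)=−, sgn(-17)=−, so -1.
(a,b)_7: α=0, u≡3; β=2, v≡4 (mod 7); (3|7)=-1, (4|7)=+1; sign (−1)^0·-1^2·+1^0 = +1.
(a,b)_2: α=0, β=0; u≡3, v≡7 (mod 8); ε(u)ε(v)=1·1, αω(v)=0·0, βω(u)=0·1; sum ≡ 1  ⇒  -1.
(a,b)_11: α=2, u≡3; β=4, v≡4 (mod 11); (3|11)=+1, (4|11)=+1; sign (−1)^0·+1^4·+1^2 = +1.
(-29, -17 / ℚ) ramifies at {2, 17, 29, ∞}: a division algebra.

[2, 17, 29, inf]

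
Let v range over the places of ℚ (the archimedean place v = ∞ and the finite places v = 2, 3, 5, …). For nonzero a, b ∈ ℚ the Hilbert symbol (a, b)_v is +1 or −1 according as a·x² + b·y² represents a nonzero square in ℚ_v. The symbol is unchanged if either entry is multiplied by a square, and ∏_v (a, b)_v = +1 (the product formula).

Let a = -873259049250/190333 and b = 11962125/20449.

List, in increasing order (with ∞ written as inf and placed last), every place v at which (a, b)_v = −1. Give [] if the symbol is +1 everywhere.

[2, 3, 13, 31]

Mod squares: a ≡ -1946490, b ≡ 1085. Check v ∈ {∞, 2, 3, 5, 7, 11, 13, 23, 31}.
v=31: a=31^1·(≡10), b=31^1·(≡4) mod 31; (10|31)=+1, (4|31)=+1; (−1)^{1·1·15}·(+1)^1·(+1)^1 = -1.
v=11: a=11^-4·(≡3), b=11^-2·(≡8) mod 11; (3|11)=+1, (8|11)=-1; (−1)^{-4·-2·5}·(+1)^-2·(-1)^-4 = +1.
v=5: a=5^3·(≡2), b=5^3·(≡3) mod 5; (2|5)=-1, (3|5)=-1; (−1)^{3·3·2}·(-1)^3·(-1)^3 = +1.
v=3: a=3^3·(≡1), b=3^2·(≡2) mod 3; (1|3)=+1, (2|3)=-1; (−1)^{3·2·1}·(+1)^2·(-1)^3 = -1.
v=∞: -1946490 < 0 and 1085 > 0  ⇒  (a,b)_∞ = +1.
v=13: a=13^-1·(≡12), b=13^-2·(≡8) mod 13; (12|13)=+1, (8|13)=-1; (−1)^{-1·-2·6}·(+1)^-2·(-1)^-1 = -1.
v=7: a=7^3·(≡5), b=7^3·(≡4) mod 7; (5|7)=-1, (4|7)=+1; (−1)^{3·3·3}·(-1)^3·(+1)^3 = +1.
v=2: v_2(a)=1, v_2(b)=0; units ≡ 3, 5 (mod 8); ε·ε+αω+βω = 1·0+1·1+0·1 ≡ 1  ⇒  (a,b)_2 = -1.
v=23: a=23^3·(≡22), b=23^0·(≡16) mod 23; (22|23)=-1, (16|23)=+1; (−1)^{3·0·11}·(-1)^0·(+1)^3 = +1.
|Ram(-1946490, 1085)| = 4, even; anisotropic at {2, 3, 13, 31}.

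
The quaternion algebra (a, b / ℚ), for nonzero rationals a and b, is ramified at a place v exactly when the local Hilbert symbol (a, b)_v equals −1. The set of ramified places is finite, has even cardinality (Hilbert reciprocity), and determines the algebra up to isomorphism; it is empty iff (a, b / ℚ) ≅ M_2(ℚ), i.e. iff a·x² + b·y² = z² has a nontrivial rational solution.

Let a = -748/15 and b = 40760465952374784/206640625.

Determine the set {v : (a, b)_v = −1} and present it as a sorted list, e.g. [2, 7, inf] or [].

[2, 3]

Mod squares: a ≡ -2805, b ≡ 7106. Check v ∈ {∞, 2, 3, 5, 7, 11, 17, 19, 23}.
v=3: a=3^-1·(≡1), b=3^10·(≡2) mod 3; (1|3)=+1, (2|3)=-1; (−1)^{-1·10·1}·(+1)^10·(-1)^-1 = -1.
v=23: a=23^0·(≡13), b=23^-2·(≡20) mod 23; (13|23)=+1, (20|23)=-1; (−1)^{0·-2·11}·(+1)^-2·(-1)^0 = +1.
v=2: v_2(a)=2, v_2(b)=15; units ≡ 3, 1 (mod 8); ε·ε+αω+βω = 1·0+2·0+15·1 ≡ 1  ⇒  (a,b)_2 = -1.
v=∞: -2805 < 0 and 7106 > 0  ⇒  (a,b)_∞ = +1.
v=5: a=5^-1·(≡4), b=5^-8·(≡1) mod 5; (4|5)=+1, (1|5)=+1; (−1)^{-1·-8·2}·(+1)^-8·(+1)^-1 = +1.
v=19: a=19^0·(≡16), b=19^1·(≡10) mod 19; (16|19)=+1, (10|19)=-1; (−1)^{0·1·9}·(+1)^1·(-1)^0 = +1.
v=17: a=17^1·(≡5), b=17^1·(≡6) mod 17; (5|17)=-1, (6|17)=-1; (−1)^{1·1·8}·(-1)^1·(-1)^1 = +1.
v=7: a=7^0·(≡1), b=7^2·(≡2) mod 7; (1|7)=+1, (2|7)=+1; (−1)^{0·2·3}·(+1)^2·(+1)^0 = +1.
v=11: a=11^1·(≡5), b=11^3·(≡6) mod 11; (5|11)=+1, (6|11)=-1; (−1)^{1·3·5}·(+1)^3·(-1)^1 = +1.
Ram(-2805, 7106) = {2, 3}; no ℚ_2-point on the conic.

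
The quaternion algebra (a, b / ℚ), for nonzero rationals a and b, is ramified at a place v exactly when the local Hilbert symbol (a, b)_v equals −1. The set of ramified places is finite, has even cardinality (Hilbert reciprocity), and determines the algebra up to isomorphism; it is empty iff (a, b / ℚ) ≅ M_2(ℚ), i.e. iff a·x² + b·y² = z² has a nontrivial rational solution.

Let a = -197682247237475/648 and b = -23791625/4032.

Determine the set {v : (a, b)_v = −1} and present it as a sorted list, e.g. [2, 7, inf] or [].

[5, 7, 11, inf]

(a, b) ≡ (-22, -455) mod (ℚ^×)²; places V = {2, 3, 5, 7, 11, 13, ∞}.
(a,b)_7: α=4, u≡3; β=-1, v≡5 (mod 7); (3|7)=-1, (5|7)=-1; sign (−1)^0·-1^-1·-1^4 = -1.
(a,b)_2: α=-3, β=-6; u≡5, v≡1 (mod 8); ε(u)ε(v)=0·0, αω(v)=-3·0, βω(u)=-6·1; sum ≡ 0  ⇒  +1.
(a,b)_13: α=2, u≡4; β=1, v≡1 (mod 13); (4|13)=+1, (1|13)=+1; sign (−1)^0·+1^1·+1^2 = +1.
(a,b)_∞: sgn(-22)=−, sgn(-455)=−, so -1.
(a,b)_11: α=7, u≡3; β=4, v≡6 (mod 11); (3|11)=+1, (6|11)=-1; sign (−1)^0·+1^4·-1^7 = -1.
(a,b)_3: α=-4, u≡2; β=-2, v≡1 (mod 3); (2|3)=-1, (1|3)=+1; sign (−1)^0·-1^-2·+1^-4 = +1.
(a,b)_5: α=2, u≡2; β=3, v≡1 (mod 5); (2|5)=-1, (1|5)=+1; sign (−1)^0·-1^3·+1^2 = -1.
(-22, -455 / ℚ) ramifies at {5, 7, 11, ∞}: a division algebra.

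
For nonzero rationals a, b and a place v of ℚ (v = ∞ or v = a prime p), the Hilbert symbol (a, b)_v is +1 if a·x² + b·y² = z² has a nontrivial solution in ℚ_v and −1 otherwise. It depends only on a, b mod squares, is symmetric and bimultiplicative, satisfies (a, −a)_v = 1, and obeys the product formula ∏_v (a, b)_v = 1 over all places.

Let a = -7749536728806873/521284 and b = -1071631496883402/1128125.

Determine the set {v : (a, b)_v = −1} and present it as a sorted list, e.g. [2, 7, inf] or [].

[2, 5, 11, inf]

Mod squares: a ≡ -33, b ≡ -210. Check v ∈ {∞, 2, 3, 5, 7, 11, 13, 19, 41}.
v=7: a=7^4·(≡1), b=7^1·(≡3) mod 7; (1|7)=+1, (3|7)=-1; (−1)^{4·1·3}·(+1)^1·(-1)^4 = +1.
v=41: a=41^0·(≡16), b=41^2·(≡23) mod 41; (16|41)=+1, (23|41)=+1; (−1)^{0·2·20}·(+1)^2·(+1)^0 = +1.
v=2: v_2(a)=-2, v_2(b)=1; units ≡ 7, 7 (mod 8); ε·ε+αω+βω = 1·1+-2·0+1·0 ≡ 1  ⇒  (a,b)_2 = -1.
v=11: a=11^3·(≡2), b=11^0·(≡2) mod 11; (2|11)=-1, (2|11)=-1; (−1)^{3·0·5}·(-1)^0·(-1)^3 = -1.
v=3: a=3^15·(≡1), b=3^13·(≡2) mod 3; (1|3)=+1, (2|3)=-1; (−1)^{15·13·1}·(+1)^13·(-1)^15 = +1.
v=13: a=13^2·(≡2), b=13^4·(≡6) mod 13; (2|13)=-1, (6|13)=-1; (−1)^{2·4·6}·(-1)^4·(-1)^2 = +1.
v=∞: -33 < 0 and -210 < 0  ⇒  (a,b)_∞ = -1.
v=19: a=19^-4·(≡4), b=19^-2·(≡14) mod 19; (4|19)=+1, (14|19)=-1; (−1)^{-4·-2·9}·(+1)^-2·(-1)^-4 = +1.
v=5: a=5^0·(≡3), b=5^-5·(≡3) mod 5; (3|5)=-1, (3|5)=-1; (−1)^{0·-5·2}·(-1)^-5·(-1)^0 = -1.
(-33, -210 / ℚ) ramifies at {2, 5, 11, ∞}: a division algebra.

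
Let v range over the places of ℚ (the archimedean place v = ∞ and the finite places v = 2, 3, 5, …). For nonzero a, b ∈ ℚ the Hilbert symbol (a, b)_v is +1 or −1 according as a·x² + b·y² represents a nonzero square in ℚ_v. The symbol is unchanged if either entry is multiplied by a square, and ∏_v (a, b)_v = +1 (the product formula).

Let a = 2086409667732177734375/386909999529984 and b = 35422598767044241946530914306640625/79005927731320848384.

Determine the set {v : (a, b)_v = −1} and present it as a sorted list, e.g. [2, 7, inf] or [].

[3, 13, 17, 19]

Mod squares: a ≡ 250971, b ≡ 65. Check v ∈ {∞, 2, 3, 5, 7, 11, 13, 17, 19, 23, 37}.
v=∞: 250971 > 0 and 65 > 0  ⇒  (a,b)_∞ = +1.
v=7: a=7^-1·(≡3), b=7^-4·(≡4) mod 7; (3|7)=-1, (4|7)=+1; (−1)^{-1·-4·3}·(-1)^-4·(+1)^-1 = +1.
v=2: v_2(a)=-16, v_2(b)=-20; units ≡ 3, 1 (mod 8); ε·ε+αω+βω = 1·0+-16·0+-20·1 ≡ 0  ⇒  (a,b)_2 = +1.
v=13: a=13^2·(≡11), b=13^3·(≡11) mod 13; (11|13)=-1, (11|13)=-1; (−1)^{2·3·6}·(-1)^3·(-1)^2 = -1.
v=5: a=5^12·(≡4), b=5^17·(≡3) mod 5; (4|5)=+1, (3|5)=-1; (−1)^{12·17·2}·(+1)^17·(-1)^12 = +1.
v=17: a=17^3·(≡14), b=17^6·(≡6) mod 17; (14|17)=-1, (6|17)=-1; (−1)^{3·6·8}·(-1)^6·(-1)^3 = -1.
v=37: a=37^1·(≡21), b=37^2·(≡7) mod 37; (21|37)=+1, (7|37)=+1; (−1)^{1·2·18}·(+1)^2·(+1)^1 = +1.
v=11: a=11^4·(≡10), b=11^6·(≡2) mod 11; (10|11)=-1, (2|11)=-1; (−1)^{4·6·5}·(-1)^6·(-1)^4 = +1.
v=3: a=3^-13·(≡2), b=3^-22·(≡2) mod 3; (2|3)=-1, (2|3)=-1; (−1)^{-13·-22·1}·(-1)^-22·(-1)^-13 = -1.
v=23: a=23^-2·(≡8), b=23^0·(≡5) mod 23; (8|23)=+1, (5|23)=-1; (−1)^{-2·0·11}·(+1)^0·(-1)^-2 = +1.
v=19: a=19^1·(≡16), b=19^2·(≡10) mod 19; (16|19)=+1, (10|19)=-1; (−1)^{1·2·9}·(+1)^2·(-1)^1 = -1.
|Ram(250971, 65)| = 4, even; anisotropic at {3, 13, 17, 19}.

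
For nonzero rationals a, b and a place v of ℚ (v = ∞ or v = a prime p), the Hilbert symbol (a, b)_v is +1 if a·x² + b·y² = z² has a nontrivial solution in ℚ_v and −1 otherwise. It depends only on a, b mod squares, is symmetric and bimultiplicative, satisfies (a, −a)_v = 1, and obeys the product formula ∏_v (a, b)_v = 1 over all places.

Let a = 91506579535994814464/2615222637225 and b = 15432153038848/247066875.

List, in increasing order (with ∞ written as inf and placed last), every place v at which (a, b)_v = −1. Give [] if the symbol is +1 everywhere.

[2, 3]

(a, b) ≡ (14, 39) mod (ℚ^×)²; places V = {2, 3, 5, 7, 11, 13, 19, ∞}.
(a,b)_∞: sgn(14)=+, sgn(39)=+, so +1.
(a,b)_11: α=-6, u≡3; β=-4, v≡7 (mod 11); (3|11)=+1, (7|11)=-1; sign (−1)^0·+1^-4·-1^-6 = +1.
(a,b)_13: α=2, u≡1; β=1, v≡12 (mod 13); (1|13)=+1, (12|13)=+1; sign (−1)^0·+1^1·+1^2 = +1.
(a,b)_19: α=6, u≡10; β=2, v≡1 (mod 19); (10|19)=-1, (1|19)=+1; sign (−1)^0·-1^2·+1^6 = +1.
(a,b)_5: α=-2, u≡1; β=-4, v≡4 (mod 5); (1|5)=+1, (4|5)=+1; sign (−1)^0·+1^-4·+1^-2 = +1.
(a,b)_3: α=-10, u≡2; β=-3, v≡1 (mod 3); (2|3)=-1, (1|3)=+1; sign (−1)^0·-1^-3·+1^-10 = -1.
(a,b)_7: α=3, u≡1; β=2, v≡2 (mod 7); (1|7)=+1, (2|7)=+1; sign (−1)^0·+1^2·+1^3 = +1.
(a,b)_2: α=25, β=26; u≡7, v≡7 (mod 8); ε(u)ε(v)=1·1, αω(v)=25·0, βω(u)=26·0; sum ≡ 1  ⇒  -1.
(14, 39 / ℚ) ramifies at {2, 3}: a division algebra.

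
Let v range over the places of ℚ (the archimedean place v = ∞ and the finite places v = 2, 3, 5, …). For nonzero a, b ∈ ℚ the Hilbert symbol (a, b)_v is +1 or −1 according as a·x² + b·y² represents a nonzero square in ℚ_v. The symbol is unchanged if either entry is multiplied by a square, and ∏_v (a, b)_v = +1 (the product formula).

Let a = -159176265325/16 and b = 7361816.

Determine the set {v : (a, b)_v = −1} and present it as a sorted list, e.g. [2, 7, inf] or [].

[7, 11, 17, 37]

(a, b) ≡ (-133, 1840454) mod (ℚ^×)²; places V = {2, 5, 7, 11, 17, 19, 37, ∞}.
(a,b)_2: α=-4, β=3; u≡3, v≡3 (mod 8); ε(u)ε(v)=1·1, αω(v)=-4·1, βω(u)=3·1; sum ≡ 0  ⇒  +1.
(a,b)_11: α=2, u≡2; β=1, v≡5 (mod 11); (2|11)=-1, (5|11)=+1; sign (−1)^0·-1^1·+1^2 = -1.
(a,b)_19: α=1, u≡12; β=1, v≡16 (mod 19); (12|19)=-1, (16|19)=+1; sign (−1)^1·-1^1·+1^1 = +1.
(a,b)_37: α=2, u≡29; β=1, v≡19 (mod 37); (29|37)=-1, (19|37)=-1; sign (−1)^0·-1^1·-1^2 = -1.
(a,b)_5: α=2, u≡2; β=0, v≡1 (mod 5); (2|5)=-1, (1|5)=+1; sign (−1)^0·-1^0·+1^2 = +1.
(a,b)_∞: sgn(-133)=−, sgn(1840454)=+, so +1.
(a,b)_7: α=1, u≡1; β=1, v≡1 (mod 7); (1|7)=+1, (1|7)=+1; sign (−1)^1·+1^1·+1^1 = -1.
(a,b)_17: α=2, u≡10; β=1, v≡7 (mod 17); (10|17)=-1, (7|17)=-1; sign (−1)^0·-1^1·-1^2 = -1.
(-133, 1840454 / ℚ) ramifies at {7, 11, 17, 37}: a division algebra.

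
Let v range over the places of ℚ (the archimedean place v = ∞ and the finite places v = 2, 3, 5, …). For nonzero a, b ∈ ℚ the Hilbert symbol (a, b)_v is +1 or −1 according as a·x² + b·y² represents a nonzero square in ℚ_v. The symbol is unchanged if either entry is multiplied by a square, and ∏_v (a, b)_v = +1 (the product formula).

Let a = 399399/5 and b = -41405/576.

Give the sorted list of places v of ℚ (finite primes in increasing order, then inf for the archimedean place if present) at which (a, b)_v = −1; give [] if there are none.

[2, 11, 13, 19]

Mod squares: a ≡ 40755, b ≡ -5. Check v ∈ {∞, 2, 3, 5, 7, 11, 13, 19}.
v=19: a=19^1·(≡9), b=19^0·(≡12) mod 19; (9|19)=+1, (12|19)=-1; (−1)^{1·0·9}·(+1)^0·(-1)^1 = -1.
v=3: a=3^1·(≡1), b=3^-2·(≡1) mod 3; (1|3)=+1, (1|3)=+1; (−1)^{1·-2·1}·(+1)^-2·(+1)^1 = +1.
v=∞: 40755 > 0 and -5 < 0  ⇒  (a,b)_∞ = +1.
v=5: a=5^-1·(≡4), b=5^1·(≡4) mod 5; (4|5)=+1, (4|5)=+1; (−1)^{-1·1·2}·(+1)^1·(+1)^-1 = +1.
v=7: a=7^2·(≡2), b=7^2·(≡1) mod 7; (2|7)=+1, (1|7)=+1; (−1)^{2·2·3}·(+1)^2·(+1)^2 = +1.
v=13: a=13^1·(≡6), b=13^2·(≡7) mod 13; (6|13)=-1, (7|13)=-1; (−1)^{1·2·6}·(-1)^2·(-1)^1 = -1.
v=2: v_2(a)=0, v_2(b)=-6; units ≡ 3, 3 (mod 8); ε·ε+αω+βω = 1·1+0·1+-6·1 ≡ 1  ⇒  (a,b)_2 = -1.
v=11: a=11^1·(≡4), b=11^0·(≡8) mod 11; (4|11)=+1, (8|11)=-1; (−1)^{1·0·5}·(+1)^0·(-1)^1 = -1.
|Ram(40755, -5)| = 4, even; anisotropic at {2, 11, 13, 19}.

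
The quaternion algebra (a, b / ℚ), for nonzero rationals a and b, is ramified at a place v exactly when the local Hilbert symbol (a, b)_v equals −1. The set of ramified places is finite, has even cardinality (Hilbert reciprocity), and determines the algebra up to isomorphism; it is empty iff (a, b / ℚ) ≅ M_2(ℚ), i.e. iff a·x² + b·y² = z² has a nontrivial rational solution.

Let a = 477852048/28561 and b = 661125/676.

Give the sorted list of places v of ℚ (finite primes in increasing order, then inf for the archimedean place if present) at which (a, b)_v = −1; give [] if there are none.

[5, 17]

Mod squares: a ≡ 697, b ≡ 26445. Check v ∈ {∞, 2, 3, 5, 13, 17, 23, 41, 43}.
v=3: a=3^4·(≡1), b=3^1·(≡1) mod 3; (1|3)=+1, (1|3)=+1; (−1)^{4·1·1}·(+1)^1·(+1)^4 = +1.
v=17: a=17^1·(≡5), b=17^0·(≡14) mod 17; (5|17)=-1, (14|17)=-1; (−1)^{1·0·8}·(-1)^0·(-1)^1 = -1.
v=23: a=23^2·(≡21), b=23^0·(≡4) mod 23; (21|23)=-1, (4|23)=+1; (−1)^{2·0·11}·(-1)^0·(+1)^2 = +1.
v=2: v_2(a)=4, v_2(b)=-2; units ≡ 1, 5 (mod 8); ε·ε+αω+βω = 0·0+4·1+-2·0 ≡ 0  ⇒  (a,b)_2 = +1.
v=∞: 697 > 0 and 26445 > 0  ⇒  (a,b)_∞ = +1.
v=13: a=13^-4·(≡11), b=13^-2·(≡9) mod 13; (11|13)=-1, (9|13)=+1; (−1)^{-4·-2·6}·(-1)^-2·(+1)^-4 = +1.
v=43: a=43^0·(≡35), b=43^1·(≡41) mod 43; (35|43)=+1, (41|43)=+1; (−1)^{0·1·21}·(+1)^1·(+1)^0 = +1.
v=41: a=41^1·(≡14), b=41^1·(≡17) mod 41; (14|41)=-1, (17|41)=-1; (−1)^{1·1·20}·(-1)^1·(-1)^1 = +1.
v=5: a=5^0·(≡3), b=5^3·(≡4) mod 5; (3|5)=-1, (4|5)=+1; (−1)^{0·3·2}·(-1)^3·(+1)^0 = -1.
(697, 26445 / ℚ) ramifies at {5, 17}: a division algebra.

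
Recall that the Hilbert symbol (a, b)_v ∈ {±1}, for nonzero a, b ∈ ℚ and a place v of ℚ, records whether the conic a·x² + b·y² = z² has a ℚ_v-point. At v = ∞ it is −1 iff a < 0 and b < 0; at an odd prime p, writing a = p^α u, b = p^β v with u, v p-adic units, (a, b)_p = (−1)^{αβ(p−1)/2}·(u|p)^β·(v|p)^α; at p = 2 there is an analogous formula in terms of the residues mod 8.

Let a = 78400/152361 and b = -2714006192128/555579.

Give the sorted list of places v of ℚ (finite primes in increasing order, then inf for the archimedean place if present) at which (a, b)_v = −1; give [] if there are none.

(a, b) ≡ (209, -418) mod (ℚ^×)²; places V = {2, 3, 5, 7, 11, 19, ∞}.
(a,b)_5: α=2, u≡1; β=0, v≡3 (mod 5); (1|5)=+1, (3|5)=-1; sign (−1)^0·+1^0·-1^2 = +1.
(a,b)_3: α=-6, u≡2; β=-4, v≡2 (mod 3); (2|3)=-1, (2|3)=-1; sign (−1)^0·-1^-4·-1^-6 = +1.
(a,b)_7: α=2, u≡3; β=6, v≡1 (mod 7); (3|7)=-1, (1|7)=+1; sign (−1)^0·-1^6·+1^2 = +1.
(a,b)_2: α=6, β=21; u≡1, v≡7 (mod 8); ε(u)ε(v)=0·1, αω(v)=6·0, βω(u)=21·0; sum ≡ 0  ⇒  +1.
(a,b)_19: α=-1, u≡6; β=-3, v≡9 (mod 19); (6|19)=+1, (9|19)=+1; sign (−1)^1·+1^-3·+1^-1 = -1.
(a,b)_11: α=-1, u≡7; β=1, v≡7 (mod 11); (7|11)=-1, (7|11)=-1; sign (−1)^1·-1^1·-1^-1 = -1.
(a,b)_∞: sgn(209)=+, sgn(-418)=−, so +1.
(209, -418 / ℚ) ramifies at {11, 19}: a division algebra.

[11, 19]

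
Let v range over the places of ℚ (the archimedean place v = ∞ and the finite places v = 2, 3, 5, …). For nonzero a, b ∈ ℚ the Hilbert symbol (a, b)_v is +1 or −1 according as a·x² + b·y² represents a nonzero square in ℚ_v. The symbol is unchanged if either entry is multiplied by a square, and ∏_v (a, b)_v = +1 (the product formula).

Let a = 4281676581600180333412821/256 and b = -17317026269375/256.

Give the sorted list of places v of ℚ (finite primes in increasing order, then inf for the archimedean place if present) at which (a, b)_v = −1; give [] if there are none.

[7, 23]

(a, b) ≡ (4669, -1271) mod (ℚ^×)²; places V = {2, 3, 5, 7, 23, 29, 31, 41, ∞}.
(a,b)_5: α=0, u≡1; β=4, v≡4 (mod 5); (1|5)=+1, (4|5)=+1; sign (−1)^0·+1^4·+1^0 = +1.
(a,b)_7: α=5, u≡4; β=2, v≡6 (mod 7); (4|7)=+1, (6|7)=-1; sign (−1)^0·+1^2·-1^5 = -1.
(a,b)_3: α=12, u≡1; β=0, v≡1 (mod 3); (1|3)=+1, (1|3)=+1; sign (−1)^0·+1^0·+1^12 = +1.
(a,b)_∞: sgn(4669)=+, sgn(-1271)=−, so +1.
(a,b)_31: α=2, u≡16; β=1, v≡30 (mod 31); (16|31)=+1, (30|31)=-1; sign (−1)^0·+1^1·-1^2 = +1.
(a,b)_2: α=-8, β=-8; u≡5, v≡1 (mod 8); ε(u)ε(v)=0·0, αω(v)=-8·0, βω(u)=-8·1; sum ≡ 0  ⇒  +1.
(a,b)_23: α=3, u≡11; β=2, v≡10 (mod 23); (11|23)=-1, (10|23)=-1; sign (−1)^0·-1^2·-1^3 = -1.
(a,b)_29: α=3, u≡23; β=2, v≡22 (mod 29); (23|29)=+1, (22|29)=+1; sign (−1)^0·+1^2·+1^3 = +1.
(a,b)_41: α=2, u≡37; β=1, v≡4 (mod 41); (37|41)=+1, (4|41)=+1; sign (−1)^0·+1^1·+1^2 = +1.
|Ram(4669, -1271)| = 2, even; anisotropic at {7, 23}.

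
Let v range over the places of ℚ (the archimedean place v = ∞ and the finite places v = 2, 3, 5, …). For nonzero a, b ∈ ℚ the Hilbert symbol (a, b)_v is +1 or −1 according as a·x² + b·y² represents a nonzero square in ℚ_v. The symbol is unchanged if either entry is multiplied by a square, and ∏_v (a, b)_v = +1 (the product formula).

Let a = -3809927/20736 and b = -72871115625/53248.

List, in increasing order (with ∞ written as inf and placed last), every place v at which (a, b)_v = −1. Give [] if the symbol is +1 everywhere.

[5, 19, 23, inf]

(a, b) ≡ (-23, -28405) mod (ℚ^×)²; places V = {2, 3, 5, 7, 11, 13, 19, 23, 37, ∞}.
(a,b)_37: α=2, u≡18; β=0, v≡26 (mod 37); (18|37)=-1, (26|37)=+1; sign (−1)^0·-1^0·+1^2 = +1.
(a,b)_11: α=2, u≡6; β=2, v≡10 (mod 11); (6|11)=-1, (10|11)=-1; sign (−1)^0·-1^2·-1^2 = +1.
(a,b)_2: α=-8, β=-12; u≡1, v≡3 (mod 8); ε(u)ε(v)=0·1, αω(v)=-8·1, βω(u)=-12·0; sum ≡ 0  ⇒  +1.
(a,b)_23: α=1, u≡21; β=1, v≡19 (mod 23); (21|23)=-1, (19|23)=-1; sign (−1)^1·-1^1·-1^1 = -1.
(a,b)_13: α=0, u≡9; β=-1, v≡4 (mod 13); (9|13)=+1, (4|13)=+1; sign (−1)^0·+1^-1·+1^0 = +1.
(a,b)_5: α=0, u≡3; β=5, v≡1 (mod 5); (3|5)=-1, (1|5)=+1; sign (−1)^0·-1^5·+1^0 = -1.
(a,b)_∞: sgn(-23)=−, sgn(-28405)=−, so -1.
(a,b)_3: α=-4, u≡1; β=2, v≡2 (mod 3); (1|3)=+1, (2|3)=-1; sign (−1)^0·+1^2·-1^-4 = +1.
(a,b)_7: α=0, u≡6; β=2, v≡1 (mod 7); (6|7)=-1, (1|7)=+1; sign (−1)^0·-1^2·+1^0 = +1.
(a,b)_19: α=0, u≡15; β=1, v≡17 (mod 19); (15|19)=-1, (17|19)=+1; sign (−1)^0·-1^1·+1^0 = -1.
|Ram(-23, -28405)| = 4, even; anisotropic at {5, 19, 23, ∞}.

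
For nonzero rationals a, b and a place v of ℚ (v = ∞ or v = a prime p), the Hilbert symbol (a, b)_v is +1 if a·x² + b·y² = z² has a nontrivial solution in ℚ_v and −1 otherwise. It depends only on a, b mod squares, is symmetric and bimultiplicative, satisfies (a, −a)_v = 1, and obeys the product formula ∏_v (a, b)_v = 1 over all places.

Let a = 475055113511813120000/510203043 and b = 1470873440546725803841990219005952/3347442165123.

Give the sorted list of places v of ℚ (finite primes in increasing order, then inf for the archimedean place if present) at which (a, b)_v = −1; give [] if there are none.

Mod squares: a ≡ 14586, b ≡ 1326. Check v ∈ {∞, 2, 3, 5, 7, 11, 13, 17, 23, 31}.
v=31: a=31^0·(≡9), b=31^2·(≡22) mod 31; (9|31)=+1, (22|31)=-1; (−1)^{0·2·15}·(+1)^2·(-1)^0 = +1.
v=17: a=17^5·(≡1), b=17^7·(≡3) mod 17; (1|17)=+1, (3|17)=-1; (−1)^{5·7·8}·(+1)^7·(-1)^5 = -1.
v=23: a=23^-2·(≡13), b=23^-2·(≡7) mod 23; (13|23)=+1, (7|23)=-1; (−1)^{-2·-2·11}·(+1)^-2·(-1)^-2 = +1.
v=13: a=13^5·(≡3), b=13^7·(≡2) mod 13; (3|13)=+1, (2|13)=-1; (−1)^{5·7·6}·(+1)^7·(-1)^5 = -1.
v=11: a=11^1·(≡7), b=11^6·(≡7) mod 11; (7|11)=-1, (7|11)=-1; (−1)^{1·6·5}·(-1)^6·(-1)^1 = -1.
v=2: v_2(a)=17, v_2(b)=25; units ≡ 5, 7 (mod 8); ε·ε+αω+βω = 0·1+17·0+25·1 ≡ 1  ⇒  (a,b)_2 = -1.
v=5: a=5^4·(≡4), b=5^0·(≡4) mod 5; (4|5)=+1, (4|5)=+1; (−1)^{4·0·2}·(+1)^0·(+1)^4 = +1.
v=∞: 14586 > 0 and 1326 > 0  ⇒  (a,b)_∞ = +1.
v=7: a=7^-2·(≡5), b=7^-2·(≡5) mod 7; (5|7)=-1, (5|7)=-1; (−1)^{-2·-2·3}·(-1)^-2·(-1)^-2 = +1.
v=3: a=3^-9·(≡2), b=3^-17·(≡1) mod 3; (2|3)=-1, (1|3)=+1; (−1)^{-9·-17·1}·(-1)^-17·(+1)^-9 = +1.
Ram(14586, 1326) = {2, 11, 13, 17}; no ℚ_2-point on the conic.

[2, 11, 13, 17]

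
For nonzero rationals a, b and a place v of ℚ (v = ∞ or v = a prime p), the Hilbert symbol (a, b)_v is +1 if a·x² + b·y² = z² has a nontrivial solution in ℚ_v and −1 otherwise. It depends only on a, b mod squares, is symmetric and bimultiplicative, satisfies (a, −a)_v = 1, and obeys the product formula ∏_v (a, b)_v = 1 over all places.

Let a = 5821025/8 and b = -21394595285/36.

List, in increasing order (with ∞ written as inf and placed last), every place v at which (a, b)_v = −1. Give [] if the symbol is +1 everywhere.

(a, b) ≡ (465682, -21394595285) mod (ℚ^×)²; places V = {2, 3, 5, 7, 17, 23, 29, 31, 37, 47, ∞}.
(a,b)_37: α=1, u≡14; β=1, v≡5 (mod 37); (14|37)=-1, (5|37)=-1; sign (−1)^0·-1^1·-1^1 = +1.
(a,b)_5: α=2, u≡2; β=1, v≡3 (mod 5); (2|5)=-1, (3|5)=-1; sign (−1)^0·-1^1·-1^2 = -1.
(a,b)_∞: sgn(465682)=+, sgn(-21394595285)=−, so +1.
(a,b)_47: α=0, u≡27; β=1, v≡29 (mod 47); (27|47)=+1, (29|47)=-1; sign (−1)^0·+1^1·-1^0 = +1.
(a,b)_23: α=0, u≡3; β=1, v≡10 (mod 23); (3|23)=+1, (10|23)=-1; sign (−1)^0·+1^1·-1^0 = +1.
(a,b)_3: α=0, u≡1; β=-2, v≡1 (mod 3); (1|3)=+1, (1|3)=+1; sign (−1)^0·+1^-2·+1^0 = +1.
(a,b)_2: α=-3, β=-2; u≡1, v≡3 (mod 8); ε(u)ε(v)=0·1, αω(v)=-3·1, βω(u)=-2·0; sum ≡ 1  ⇒  -1.
(a,b)_7: α=1, u≡3; β=1, v≡3 (mod 7); (3|7)=-1, (3|7)=-1; sign (−1)^1·-1^1·-1^1 = -1.
(a,b)_31: α=1, u≡1; β=1, v≡23 (mod 31); (1|31)=+1, (23|31)=-1; sign (−1)^1·+1^1·-1^1 = +1.
(a,b)_17: α=0, u≡9; β=1, v≡13 (mod 17); (9|17)=+1, (13|17)=+1; sign (−1)^0·+1^1·+1^0 = +1.
(a,b)_29: α=1, u≡2; β=1, v≡24 (mod 29); (2|29)=-1, (24|29)=+1; sign (−1)^0·-1^1·+1^1 = -1.
Ram(465682, -21394595285) = {2, 5, 7, 29}; no ℚ_2-point on the conic.

[2, 5, 7, 29]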